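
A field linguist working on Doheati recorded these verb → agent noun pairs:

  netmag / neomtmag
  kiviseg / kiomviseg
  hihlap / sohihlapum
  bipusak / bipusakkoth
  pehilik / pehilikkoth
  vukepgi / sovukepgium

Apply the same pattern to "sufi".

netmag and bipusak both have last vowel 'a' yet inflect differently (neomtmag, bipusakkoth), so the last vowel is not what conditions the rule; the final letter is.
"sufi" ends in -i. The one such stem in the data (vukepgi → sovukepgium) adds so- … -um around the stem, so the same rule applies.
So sufi → sosufium.

sosufium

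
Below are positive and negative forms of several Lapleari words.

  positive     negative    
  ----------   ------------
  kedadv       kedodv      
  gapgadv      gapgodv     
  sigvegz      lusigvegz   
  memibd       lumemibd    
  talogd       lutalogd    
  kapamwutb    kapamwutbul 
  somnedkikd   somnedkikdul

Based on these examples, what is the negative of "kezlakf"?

kezlakful

memibd and somnedkikd both end in -d yet inflect differently (lumemibd, somnedkikdul), so the final letter is not what conditions the rule; the second-to-last letter is.
"kezlakf" has second-to-last letter 'k'. The one such stem in the data (somnedkikd → somnedkikdul) adds -ul, so the same rule applies.
The other patterns: stems whose second-to-last letter is 'd' change the last vowel to 'o'; stems whose second-to-last letter is 'b' or 'g' add the prefix lu-.
So kezlakf → kezlakful.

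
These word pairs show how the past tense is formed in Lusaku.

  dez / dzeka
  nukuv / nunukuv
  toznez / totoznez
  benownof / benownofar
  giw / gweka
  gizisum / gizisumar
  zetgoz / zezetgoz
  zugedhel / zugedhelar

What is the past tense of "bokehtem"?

dez and toznez both end in -z yet inflect differently (dzeka, totoznez), so the final letter is not what conditions the rule; the number of vowels is.
"bokehtem" has 3 vowels. The stems with 3 vowels (benownof → benownofar, zugedhel → zugedhelar, gizisum → gizisumar) add -ar.
The other patterns: stems with 1 vowel delete the last vowel and add -eka; stems with 2 vowels repeat the first consonant+vowel as a prefix.
So bokehtem → bokehtemar.

bokehtemar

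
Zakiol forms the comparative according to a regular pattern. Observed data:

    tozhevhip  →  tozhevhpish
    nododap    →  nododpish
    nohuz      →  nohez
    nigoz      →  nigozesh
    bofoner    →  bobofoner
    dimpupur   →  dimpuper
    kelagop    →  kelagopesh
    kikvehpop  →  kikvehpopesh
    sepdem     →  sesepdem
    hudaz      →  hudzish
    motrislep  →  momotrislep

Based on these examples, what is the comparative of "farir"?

farrish

"farir" has last vowel 'i'. The one such stem in the data (tozhevhip → tozhevhpish) deletes the last vowel and adds -ish (as do hudaz, nododap), so the same rule applies.
So farir → farrish.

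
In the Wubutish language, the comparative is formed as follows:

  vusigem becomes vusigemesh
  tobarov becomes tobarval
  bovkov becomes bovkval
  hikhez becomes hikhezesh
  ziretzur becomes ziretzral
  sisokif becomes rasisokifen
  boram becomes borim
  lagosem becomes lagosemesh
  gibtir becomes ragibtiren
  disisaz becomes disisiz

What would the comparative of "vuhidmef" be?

vuhidmefesh

"vuhidmef" has last vowel 'e'. The stems whose last vowel is 'e' (hikhez → hikhezesh, lagosem → lagosemesh, vusigem → vusigemesh) add -esh.
The other patterns: stems whose last vowel is 'a' change the last vowel to 'i'; stems whose last vowel is 'i' add ra- … -en around the stem; stems whose last vowel is 'o' or 'u' delete the last vowel and add -al.
So vuhidmef → vuhidmefesh.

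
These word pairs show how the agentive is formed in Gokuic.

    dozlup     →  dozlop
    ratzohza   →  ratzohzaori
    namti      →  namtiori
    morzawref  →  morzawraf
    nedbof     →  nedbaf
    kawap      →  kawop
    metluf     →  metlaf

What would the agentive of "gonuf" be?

gonaf

dozlup and metluf both have last vowel 'u' yet inflect differently (dozlop, metlaf), so the last vowel is not what conditions the rule; the final letter is.
"gonuf" ends in -f. The stems ending in -f (nedbof → nedbaf, morzawref → morzawraf, metluf → metlaf) change the last vowel to 'a'.
So gonuf → gonaf.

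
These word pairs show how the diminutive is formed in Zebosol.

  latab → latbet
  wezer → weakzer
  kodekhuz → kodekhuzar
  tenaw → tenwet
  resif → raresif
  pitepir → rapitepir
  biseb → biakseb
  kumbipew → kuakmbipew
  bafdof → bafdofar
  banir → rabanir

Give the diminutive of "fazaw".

tenaw and kumbipew both end in -w yet inflect differently (tenwet, kuakmbipew), so the final letter is not what conditions the rule; the last vowel is.
"fazaw" has last vowel 'a'. The stems whose last vowel is 'a' (latab → latbet, tenaw → tenwet) delete the last vowel and add -et.
So fazaw → fazwet.

fazwet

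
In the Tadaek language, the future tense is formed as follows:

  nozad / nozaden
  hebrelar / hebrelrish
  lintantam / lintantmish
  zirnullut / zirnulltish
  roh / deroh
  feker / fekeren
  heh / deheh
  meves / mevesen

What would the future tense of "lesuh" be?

feker and hebrelar both end in -r yet inflect differently (fekeren, hebrelrish), so the final letter is not what conditions the rule; the number of vowels is.
"lesuh" has 2 vowels. The stems with 2 vowels (meves → mevesen, nozad → nozaden, feker → fekeren) add -en.
The other patterns: stems with 1 vowel add the prefix de-; stems with 3 vowels delete the last vowel and add -ish.
So lesuh → lesuhen.

lesuhen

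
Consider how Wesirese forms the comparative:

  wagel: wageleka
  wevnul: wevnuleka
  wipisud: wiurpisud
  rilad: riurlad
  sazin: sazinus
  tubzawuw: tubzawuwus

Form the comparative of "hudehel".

hudeheleka

"hudehel" ends in -l. The stems ending in -l (wagel → wageleka, wevnul → wevnuleka) add -eka.
The other patterns: stems ending in -d insert -ur- after the first vowel; stems ending in -n or -w add -us.
So hudehel → hudeheleka.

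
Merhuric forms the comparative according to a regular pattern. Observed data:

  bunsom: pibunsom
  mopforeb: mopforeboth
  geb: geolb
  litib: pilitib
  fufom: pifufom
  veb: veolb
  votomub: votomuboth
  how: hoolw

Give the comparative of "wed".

weold

"wed" has 1 vowel. The stems with 1 vowel (veb → veolb, geb → geolb, how → hoolw) insert -ol- after the first vowel.
So wed → weold.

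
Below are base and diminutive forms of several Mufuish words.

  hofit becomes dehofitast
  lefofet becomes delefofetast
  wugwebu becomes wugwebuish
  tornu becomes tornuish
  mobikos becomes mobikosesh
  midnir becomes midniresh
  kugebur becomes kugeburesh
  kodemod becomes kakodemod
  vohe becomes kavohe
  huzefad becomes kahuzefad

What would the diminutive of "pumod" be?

hofit and midnir both have last vowel 'i' yet inflect differently (dehofitast, midniresh), so the last vowel is not what conditions the rule; the final letter is.
"pumod" ends in -d. The stems ending in -d (kodemod → kakodemod, huzefad → kahuzefad) add the prefix ka-.
The other patterns: stems ending in -t add de- … -ast around the stem; stems ending in -u add -ish; stems ending in -r or -s add -esh.
So pumod → kapumod.

kapumod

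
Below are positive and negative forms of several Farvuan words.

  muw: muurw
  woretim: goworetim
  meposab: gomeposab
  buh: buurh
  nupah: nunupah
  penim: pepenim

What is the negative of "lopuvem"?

buh and nupah both end in -h yet inflect differently (buurh, nunupah), so the final letter is not what conditions the rule; the number of vowels is.
"lopuvem" has 3 vowels. The stems with 3 vowels (meposab → gomeposab, woretim → goworetim) add the prefix go-.
The other patterns: stems with 1 vowel insert -ur- after the first vowel; stems with 2 vowels repeat the first consonant+vowel as a prefix.
So lopuvem → golopuvem.

golopuvem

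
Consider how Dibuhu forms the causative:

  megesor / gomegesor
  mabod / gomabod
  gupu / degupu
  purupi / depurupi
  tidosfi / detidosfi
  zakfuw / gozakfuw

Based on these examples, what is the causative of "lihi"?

delihi

gupu and zakfuw both have last vowel 'u' yet inflect differently (degupu, gozakfuw), so the last vowel is not what conditions the rule; whether the stem ends in a vowel or a consonant is.
"lihi" ends in a vowel. The stems ending in a vowel (gupu → degupu, tidosfi → detidosfi, purupi → depurupi) add the prefix de-.
The other pattern: stems ending in a consonant add the prefix go-.
So lihi → delihi.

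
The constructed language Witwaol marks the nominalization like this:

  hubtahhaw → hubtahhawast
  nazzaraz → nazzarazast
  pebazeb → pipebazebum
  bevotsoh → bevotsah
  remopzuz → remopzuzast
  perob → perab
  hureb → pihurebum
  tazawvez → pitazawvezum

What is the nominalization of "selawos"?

remopzuz and tazawvez both end in -z yet inflect differently (remopzuzast, pitazawvezum), so the final letter is not what conditions the rule; the last vowel is.
"selawos" has last vowel 'o'. The stems whose last vowel is 'o' (perob → perab, bevotsoh → bevotsah) change the last vowel to 'a'.
The other patterns: stems whose last vowel is 'a' or 'u' add -ast; stems whose last vowel is 'e' add pi- … -um around the stem.
So selawos → selawas.

selawas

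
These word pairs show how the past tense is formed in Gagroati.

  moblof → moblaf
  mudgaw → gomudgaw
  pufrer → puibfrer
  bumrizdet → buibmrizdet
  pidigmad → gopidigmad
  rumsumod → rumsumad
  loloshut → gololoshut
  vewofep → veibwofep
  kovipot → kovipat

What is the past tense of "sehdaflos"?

sehdaflas

"sehdaflos" has last vowel 'o'. The stems whose last vowel is 'o' (moblof → moblaf, kovipot → kovipat, rumsumod → rumsumad) change the last vowel to 'a'.
The other patterns: stems whose last vowel is 'e' insert -ib- after the first vowel; stems whose last vowel is 'a' or 'u' add the prefix go-.
So sehdaflos → sehdaflas.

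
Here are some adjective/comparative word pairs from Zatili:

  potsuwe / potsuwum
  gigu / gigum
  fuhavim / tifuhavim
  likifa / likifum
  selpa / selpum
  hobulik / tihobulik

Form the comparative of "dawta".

dawtum

fuhavim and potsuwe both have 3 vowels yet inflect differently (tifuhavim, potsuwum), so the number of vowels is not what conditions the rule; whether the stem ends in a vowel or a consonant is.
"dawta" ends in a vowel. The stems ending in a vowel (selpa → selpum, gigu → gigum, potsuwe → potsuwum) drop the final letter and add -um.
So dawta → dawtum.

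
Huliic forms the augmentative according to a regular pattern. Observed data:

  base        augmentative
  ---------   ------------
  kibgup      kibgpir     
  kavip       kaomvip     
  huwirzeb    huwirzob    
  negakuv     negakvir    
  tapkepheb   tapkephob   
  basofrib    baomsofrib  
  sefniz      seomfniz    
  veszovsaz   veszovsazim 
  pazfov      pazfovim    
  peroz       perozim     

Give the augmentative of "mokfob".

mokfobim

"mokfob" has last vowel 'o'. The stems whose last vowel is 'o' (peroz → perozim, pazfov → pazfovim) add -im.
The other patterns: stems whose last vowel is 'i' insert -om- after the first vowel; stems whose last vowel is 'u' delete the last vowel and add -ir; stems whose last vowel is 'e' change the last vowel to 'o'.
So mokfob → mokfobim.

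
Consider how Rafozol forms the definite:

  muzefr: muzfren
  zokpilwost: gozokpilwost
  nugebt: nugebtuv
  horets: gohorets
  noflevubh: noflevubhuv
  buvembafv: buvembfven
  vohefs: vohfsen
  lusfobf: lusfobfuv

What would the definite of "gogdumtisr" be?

vohefs and horets both end in -s yet inflect differently (vohfsen, gohorets), so the final letter is not what conditions the rule; the second-to-last letter is.
"gogdumtisr" has second-to-last letter 's'. The one such stem in the data (zokpilwost → gozokpilwost) adds the prefix go-, so the same rule applies.
The other patterns: stems whose second-to-last letter is 'f' delete the last vowel and add -en; stems whose second-to-last letter is 'b' add -uv.
So gogdumtisr → gogogdumtisr.

gogogdumtisr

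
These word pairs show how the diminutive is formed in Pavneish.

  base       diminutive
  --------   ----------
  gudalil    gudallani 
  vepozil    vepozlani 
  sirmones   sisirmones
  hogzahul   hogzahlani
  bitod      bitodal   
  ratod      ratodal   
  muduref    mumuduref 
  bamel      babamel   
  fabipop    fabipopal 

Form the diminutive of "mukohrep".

bamel and gudalil both end in -l yet inflect differently (babamel, gudallani), so the final letter is not what conditions the rule; the last vowel is.
"mukohrep" has last vowel 'e'. The stems whose last vowel is 'e' (muduref → mumuduref, bamel → babamel, sirmones → sisirmones) repeat the first consonant+vowel as a prefix.
The other patterns: stems whose last vowel is 'o' add -al; stems whose last vowel is 'i' or 'u' delete the last vowel and add -ani.
So mukohrep → mumukohrep.

mumukohrep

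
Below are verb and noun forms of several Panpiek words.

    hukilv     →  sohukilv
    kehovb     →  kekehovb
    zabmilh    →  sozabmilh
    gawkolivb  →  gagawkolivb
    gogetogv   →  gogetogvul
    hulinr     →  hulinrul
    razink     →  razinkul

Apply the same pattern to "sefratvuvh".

sesefratvuvh

"sefratvuvh" has second-to-last letter 'v'. The stems whose second-to-last letter is 'v' (kehovb → kekehovb, gawkolivb → gagawkolivb) repeat the first consonant+vowel as a prefix.
The other patterns: stems whose second-to-last letter is 'g' or 'n' add -ul; stems whose second-to-last letter is 'l' add the prefix so-.
So sefratvuvh → sesefratvuvh.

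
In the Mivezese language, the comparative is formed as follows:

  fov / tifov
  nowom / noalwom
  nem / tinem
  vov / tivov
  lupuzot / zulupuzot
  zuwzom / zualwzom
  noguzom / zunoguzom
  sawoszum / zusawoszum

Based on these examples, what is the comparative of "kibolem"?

zukibolem

nem and nowom both end in -m yet inflect differently (tinem, noalwom), so the final letter is not what conditions the rule; the number of vowels is.
"kibolem" has 3 vowels. The stems with 3 vowels (sawoszum → zusawoszum, noguzom → zunoguzom, lupuzot → zulupuzot) add the prefix zu-.
The other patterns: stems with 1 vowel add the prefix ti-; stems with 2 vowels insert -al- after the first vowel.
So kibolem → zukibolem.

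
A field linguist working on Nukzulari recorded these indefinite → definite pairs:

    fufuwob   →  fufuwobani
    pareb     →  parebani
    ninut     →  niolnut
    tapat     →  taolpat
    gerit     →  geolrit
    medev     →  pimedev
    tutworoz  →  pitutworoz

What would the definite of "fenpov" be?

pifenpov

pareb and medev both have last vowel 'e' yet inflect differently (parebani, pimedev), so the last vowel is not what conditions the rule; the final letter is.
"fenpov" ends in -v. The one such stem in the data (medev → pimedev) adds the prefix pi-, so the same rule applies.
So fenpov → pifenpov.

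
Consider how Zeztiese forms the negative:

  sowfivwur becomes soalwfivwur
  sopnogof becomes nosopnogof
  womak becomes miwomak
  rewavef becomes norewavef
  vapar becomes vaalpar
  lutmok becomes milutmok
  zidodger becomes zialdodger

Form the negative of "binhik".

mibinhik

rewavef and zidodger both have last vowel 'e' yet inflect differently (norewavef, zialdodger), so the last vowel is not what conditions the rule; the final letter is.
"binhik" ends in -k. The stems ending in -k (womak → miwomak, lutmok → milutmok) add the prefix mi-.
The other patterns: stems ending in -f add the prefix no-; stems ending in -r insert -al- after the first vowel.
So binhik → mibinhik.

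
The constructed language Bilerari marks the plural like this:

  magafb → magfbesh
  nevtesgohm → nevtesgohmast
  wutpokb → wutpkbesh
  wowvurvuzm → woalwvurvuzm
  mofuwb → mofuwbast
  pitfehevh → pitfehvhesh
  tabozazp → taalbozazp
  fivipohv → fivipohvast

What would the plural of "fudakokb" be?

fudakkbesh

nevtesgohm and wowvurvuzm both end in -m yet inflect differently (nevtesgohmast, woalwvurvuzm), so the final letter is not what conditions the rule; the second-to-last letter is.
"fudakokb" has second-to-last letter 'k'. The one such stem in the data (wutpokb → wutpkbesh) deletes the last vowel and adds -esh (as do magafb, pitfehevh), so the same rule applies.
The other patterns: stems whose second-to-last letter is 'h' or 'w' add -ast; stems whose second-to-last letter is 'z' insert -al- after the first vowel.
So fudakokb → fudakkbesh.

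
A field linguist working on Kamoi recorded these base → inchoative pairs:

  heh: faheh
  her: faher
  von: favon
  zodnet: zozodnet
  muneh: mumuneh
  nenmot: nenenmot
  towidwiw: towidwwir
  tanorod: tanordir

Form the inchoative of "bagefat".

heh and muneh both end in -h yet inflect differently (faheh, mumuneh), so the final letter is not what conditions the rule; the number of vowels is.
"bagefat" has 3 vowels. The stems with 3 vowels (towidwiw → towidwwir, tanorod → tanordir) delete the last vowel and add -ir.
The other patterns: stems with 1 vowel add the prefix fa-; stems with 2 vowels repeat the first consonant+vowel as a prefix.
So bagefat → bageftir.

bageftir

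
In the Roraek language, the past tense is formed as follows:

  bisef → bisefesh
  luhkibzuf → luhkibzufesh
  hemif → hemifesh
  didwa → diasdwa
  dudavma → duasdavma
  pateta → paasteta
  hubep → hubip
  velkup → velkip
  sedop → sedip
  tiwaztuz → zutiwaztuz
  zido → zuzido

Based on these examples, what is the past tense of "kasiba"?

kaassiba

"kasiba" ends in -a. The stems ending in -a (didwa → diasdwa, dudavma → duasdavma, pateta → paasteta) insert -as- after the first vowel.
The other patterns: stems ending in -f add -esh; stems ending in -p change the last vowel to 'i'; stems ending in -o or -z add the prefix zu-.
So kasiba → kaassiba.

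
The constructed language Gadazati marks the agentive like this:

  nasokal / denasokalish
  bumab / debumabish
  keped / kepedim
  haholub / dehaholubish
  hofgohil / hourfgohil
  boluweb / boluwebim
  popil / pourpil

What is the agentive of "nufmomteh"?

boluweb and bumab both end in -b yet inflect differently (boluwebim, debumabish), so the final letter is not what conditions the rule; the last vowel is.
"nufmomteh" has last vowel 'e'. The stems whose last vowel is 'e' (boluweb → boluwebim, keped → kepedim) add -im.
So nufmomteh → nufmomtehim.

nufmomtehim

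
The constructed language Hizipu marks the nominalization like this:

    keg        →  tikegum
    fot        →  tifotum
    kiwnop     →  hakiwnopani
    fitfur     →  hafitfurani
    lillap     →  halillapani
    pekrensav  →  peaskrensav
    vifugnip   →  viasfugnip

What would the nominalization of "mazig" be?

hamazigani

kiwnop and vifugnip both end in -p yet inflect differently (hakiwnopani, viasfugnip), so the final letter is not what conditions the rule; the number of vowels is.
"mazig" has 2 vowels. The stems with 2 vowels (kiwnop → hakiwnopani, fitfur → hafitfurani, lillap → halillapani) add ha- … -ani around the stem.
The other patterns: stems with 1 vowel add ti- … -um around the stem; stems with 3 vowels insert -as- after the first vowel.
So mazig → hamazigani.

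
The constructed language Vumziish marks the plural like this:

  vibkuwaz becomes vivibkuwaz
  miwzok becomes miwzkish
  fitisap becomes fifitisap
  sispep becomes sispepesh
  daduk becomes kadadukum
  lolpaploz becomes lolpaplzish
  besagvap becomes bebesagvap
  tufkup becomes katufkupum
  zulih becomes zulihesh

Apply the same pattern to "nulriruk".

kanulrirukum

"nulriruk" has last vowel 'u'. The stems whose last vowel is 'u' (tufkup → katufkupum, daduk → kadadukum) add ka- … -um around the stem.
The other patterns: stems whose last vowel is 'e' or 'i' add -esh; stems whose last vowel is 'o' delete the last vowel and add -ish; stems whose last vowel is 'a' repeat the first consonant+vowel as a prefix.
So nulriruk → kanulrirukum.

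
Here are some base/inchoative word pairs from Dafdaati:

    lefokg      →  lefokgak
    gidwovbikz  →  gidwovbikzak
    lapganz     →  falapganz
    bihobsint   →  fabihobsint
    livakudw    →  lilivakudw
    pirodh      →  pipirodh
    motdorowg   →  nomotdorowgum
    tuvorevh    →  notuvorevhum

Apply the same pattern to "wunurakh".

wunurakhak

gidwovbikz and lapganz both end in -z yet inflect differently (gidwovbikzak, falapganz), so the final letter is not what conditions the rule; the second-to-last letter is.
"wunurakh" has second-to-last letter 'k'. The stems whose second-to-last letter is 'k' (lefokg → lefokgak, gidwovbikz → gidwovbikzak) add -ak.
So wunurakh → wunurakhak.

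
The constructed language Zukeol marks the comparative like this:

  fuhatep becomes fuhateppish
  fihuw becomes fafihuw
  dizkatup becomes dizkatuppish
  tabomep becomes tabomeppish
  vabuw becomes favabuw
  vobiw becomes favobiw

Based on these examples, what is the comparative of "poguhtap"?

poguhtappish

"poguhtap" ends in -p. The stems ending in -p (fuhatep → fuhateppish, tabomep → tabomeppish, dizkatup → dizkatuppish) double the final consonant and add -ish.
So poguhtap → poguhtappish.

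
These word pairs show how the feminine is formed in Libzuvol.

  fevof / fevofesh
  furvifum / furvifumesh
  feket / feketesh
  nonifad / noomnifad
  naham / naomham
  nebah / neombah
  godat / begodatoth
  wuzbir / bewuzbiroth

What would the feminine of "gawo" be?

begawooth

furvifum and naham both end in -m yet inflect differently (furvifumesh, naomham), so the final letter is not what conditions the rule; the first letter is.
"gawo" begins with g-. The one such stem in the data (godat → begodatoth) adds be- … -oth around the stem, so the same rule applies.
So gawo → begawooth.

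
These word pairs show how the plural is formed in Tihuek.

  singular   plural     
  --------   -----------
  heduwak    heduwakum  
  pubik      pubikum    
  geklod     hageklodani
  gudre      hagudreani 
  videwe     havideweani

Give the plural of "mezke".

pubik and geklod both have 2 vowels yet inflect differently (pubikum, hageklodani), so the number of vowels is not what conditions the rule; the final letter is.
"mezke" ends in -e. The stems ending in -e (gudre → hagudreani, videwe → havideweani) add ha- … -ani around the stem.
The other pattern: stems ending in -k add -um.
So mezke → hamezkeani.

hamezkeani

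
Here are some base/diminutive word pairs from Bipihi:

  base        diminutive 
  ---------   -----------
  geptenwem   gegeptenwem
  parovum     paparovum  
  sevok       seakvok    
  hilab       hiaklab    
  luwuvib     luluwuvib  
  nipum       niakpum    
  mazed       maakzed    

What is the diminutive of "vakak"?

vaakkak

nipum and parovum both end in -m yet inflect differently (niakpum, paparovum), so the final letter is not what conditions the rule; the number of vowels is.
"vakak" has 2 vowels. The stems with 2 vowels (nipum → niakpum, sevok → seakvok, mazed → maakzed) insert -ak- after the first vowel.
So vakak → vaakkak.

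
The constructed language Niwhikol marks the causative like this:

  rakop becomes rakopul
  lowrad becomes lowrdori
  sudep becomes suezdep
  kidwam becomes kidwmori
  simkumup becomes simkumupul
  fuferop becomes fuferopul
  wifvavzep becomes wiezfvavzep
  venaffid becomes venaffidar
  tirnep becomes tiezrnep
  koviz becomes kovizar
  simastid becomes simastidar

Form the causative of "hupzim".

hupzimar

sudep and simkumup both end in -p yet inflect differently (suezdep, simkumupul), so the final letter is not what conditions the rule; the last vowel is.
"hupzim" has last vowel 'i'. The stems whose last vowel is 'i' (koviz → kovizar, simastid → simastidar, venaffid → venaffidar) add -ar.
The other patterns: stems whose last vowel is 'e' insert -ez- after the first vowel; stems whose last vowel is 'a' delete the last vowel and add -ori; stems whose last vowel is 'o' or 'u' add -ul.
So hupzim → hupzimar.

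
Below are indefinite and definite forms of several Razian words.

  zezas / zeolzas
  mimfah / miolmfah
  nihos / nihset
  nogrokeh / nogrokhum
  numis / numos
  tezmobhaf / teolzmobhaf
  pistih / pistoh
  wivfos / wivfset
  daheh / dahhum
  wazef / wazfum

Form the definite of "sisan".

siolsan

"sisan" has last vowel 'a'. The stems whose last vowel is 'a' (mimfah → miolmfah, tezmobhaf → teolzmobhaf, zezas → zeolzas) insert -ol- after the first vowel.
So sisan → siolsan.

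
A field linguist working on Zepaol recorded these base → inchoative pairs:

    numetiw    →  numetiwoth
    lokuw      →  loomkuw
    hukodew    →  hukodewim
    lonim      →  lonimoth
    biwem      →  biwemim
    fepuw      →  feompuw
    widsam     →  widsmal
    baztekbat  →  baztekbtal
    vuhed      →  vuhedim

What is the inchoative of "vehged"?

vehgedim

"vehged" has last vowel 'e'. The stems whose last vowel is 'e' (hukodew → hukodewim, vuhed → vuhedim, biwem → biwemim) add -im.
So vehged → vehgedim.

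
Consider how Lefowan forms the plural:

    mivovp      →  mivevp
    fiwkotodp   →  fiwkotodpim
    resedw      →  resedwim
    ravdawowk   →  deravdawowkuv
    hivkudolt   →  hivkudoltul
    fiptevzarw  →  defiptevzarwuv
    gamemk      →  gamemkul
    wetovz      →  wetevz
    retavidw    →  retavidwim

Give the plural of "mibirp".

demibirpuv

ravdawowk and gamemk both end in -k yet inflect differently (deravdawowkuv, gamemkul), so the final letter is not what conditions the rule; the second-to-last letter is.
"mibirp" has second-to-last letter 'r'. The one such stem in the data (fiptevzarw → defiptevzarwuv) adds de- … -uv around the stem, so the same rule applies.
So mibirp → demibirpuv.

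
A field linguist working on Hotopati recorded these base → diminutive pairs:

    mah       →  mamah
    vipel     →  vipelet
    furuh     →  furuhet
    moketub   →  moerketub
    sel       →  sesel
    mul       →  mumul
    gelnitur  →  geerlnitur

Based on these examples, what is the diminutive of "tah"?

mul and vipel both end in -l yet inflect differently (mumul, vipelet), so the final letter is not what conditions the rule; the number of vowels is.
"tah" has 1 vowel. The stems with 1 vowel (mul → mumul, mah → mamah, sel → sesel) repeat the first consonant+vowel as a prefix.
The other patterns: stems with 2 vowels add -et; stems with 3 vowels insert -er- after the first vowel.
So tah → tatah.

tatah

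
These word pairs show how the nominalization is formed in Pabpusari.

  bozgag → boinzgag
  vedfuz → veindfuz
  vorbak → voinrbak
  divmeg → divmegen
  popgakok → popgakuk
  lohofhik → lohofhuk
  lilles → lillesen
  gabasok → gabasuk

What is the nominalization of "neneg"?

nenegen

"neneg" has last vowel 'e'. The stems whose last vowel is 'e' (lilles → lillesen, divmeg → divmegen) add -en.
The other patterns: stems whose last vowel is 'i' or 'o' change the last vowel to 'u'; stems whose last vowel is 'a' or 'u' insert -in- after the first vowel.
So neneg → nenegen.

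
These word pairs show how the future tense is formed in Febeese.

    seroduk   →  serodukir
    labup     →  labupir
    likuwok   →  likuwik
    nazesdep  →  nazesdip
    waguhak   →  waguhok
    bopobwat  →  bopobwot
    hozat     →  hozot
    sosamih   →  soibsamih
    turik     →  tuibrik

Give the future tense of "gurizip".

seroduk and likuwok both end in -k yet inflect differently (serodukir, likuwik), so the final letter is not what conditions the rule; the last vowel is.
"gurizip" has last vowel 'i'. The stems whose last vowel is 'i' (sosamih → soibsamih, turik → tuibrik) insert -ib- after the first vowel.
The other patterns: stems whose last vowel is 'u' add -ir; stems whose last vowel is 'e' or 'o' change the last vowel to 'i'; stems whose last vowel is 'a' change the last vowel to 'o'.
So gurizip → guibrizip.

guibrizip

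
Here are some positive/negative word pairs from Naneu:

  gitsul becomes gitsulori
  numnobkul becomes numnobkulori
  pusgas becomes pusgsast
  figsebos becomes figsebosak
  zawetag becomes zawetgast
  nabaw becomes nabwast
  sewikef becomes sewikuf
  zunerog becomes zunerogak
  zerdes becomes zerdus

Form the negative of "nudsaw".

nudswast

pusgas and zerdes both end in -s yet inflect differently (pusgsast, zerdus), so the final letter is not what conditions the rule; the last vowel is.
"nudsaw" has last vowel 'a'. The stems whose last vowel is 'a' (pusgas → pusgsast, zawetag → zawetgast, nabaw → nabwast) delete the last vowel and add -ast.
The other patterns: stems whose last vowel is 'u' add -ori; stems whose last vowel is 'e' change the last vowel to 'u'; stems whose last vowel is 'o' add -ak.
So nudsaw → nudswast.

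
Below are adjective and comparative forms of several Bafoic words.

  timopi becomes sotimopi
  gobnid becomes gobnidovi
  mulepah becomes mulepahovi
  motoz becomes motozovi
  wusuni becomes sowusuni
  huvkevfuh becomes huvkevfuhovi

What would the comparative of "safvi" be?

sosafvi

timopi and gobnid both have last vowel 'i' yet inflect differently (sotimopi, gobnidovi), so the last vowel is not what conditions the rule; whether the stem ends in a vowel or a consonant is.
"safvi" ends in a vowel. The stems ending in a vowel (timopi → sotimopi, wusuni → sowusuni) add the prefix so-.
The other pattern: stems ending in a consonant add -ovi.
So safvi → sosafvi.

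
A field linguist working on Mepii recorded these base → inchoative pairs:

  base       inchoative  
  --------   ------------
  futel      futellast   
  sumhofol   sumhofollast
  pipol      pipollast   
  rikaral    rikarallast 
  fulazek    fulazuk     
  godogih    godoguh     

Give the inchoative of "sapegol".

futel and fulazek both have last vowel 'e' yet inflect differently (futellast, fulazuk), so the last vowel is not what conditions the rule; the final letter is.
"sapegol" ends in -l. The stems ending in -l (futel → futellast, sumhofol → sumhofollast, pipol → pipollast) double the final consonant and add -ast.
The other pattern: stems ending in -h or -k change the last vowel to 'u'.
So sapegol → sapegollast.

sapegollast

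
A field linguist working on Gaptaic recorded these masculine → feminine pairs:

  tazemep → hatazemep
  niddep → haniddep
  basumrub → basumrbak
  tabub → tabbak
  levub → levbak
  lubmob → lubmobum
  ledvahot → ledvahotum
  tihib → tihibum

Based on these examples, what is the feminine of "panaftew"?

hapanaftew

"panaftew" has last vowel 'e'. The stems whose last vowel is 'e' (tazemep → hatazemep, niddep → haniddep) add the prefix ha-.
So panaftew → hapanaftew.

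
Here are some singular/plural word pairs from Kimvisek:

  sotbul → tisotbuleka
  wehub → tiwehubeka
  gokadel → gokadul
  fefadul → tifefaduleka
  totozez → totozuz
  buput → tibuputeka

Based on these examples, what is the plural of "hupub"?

"hupub" has last vowel 'u'. The stems whose last vowel is 'u' (sotbul → tisotbuleka, fefadul → tifefaduleka, wehub → tiwehubeka) add ti- … -eka around the stem.
So hupub → tihupubeka.

tihupubeka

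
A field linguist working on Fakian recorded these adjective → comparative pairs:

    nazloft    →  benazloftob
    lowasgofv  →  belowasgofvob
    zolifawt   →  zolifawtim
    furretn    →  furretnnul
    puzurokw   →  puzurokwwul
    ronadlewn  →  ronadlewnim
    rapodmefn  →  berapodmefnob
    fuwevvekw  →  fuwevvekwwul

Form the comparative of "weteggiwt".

furretn and ronadlewn both end in -n yet inflect differently (furretnnul, ronadlewnim), so the final letter is not what conditions the rule; the second-to-last letter is.
"weteggiwt" has second-to-last letter 'w'. The stems whose second-to-last letter is 'w' (ronadlewn → ronadlewnim, zolifawt → zolifawtim) add -im.
The other patterns: stems whose second-to-last letter is 'k' or 't' double the final consonant and add -ul; stems whose second-to-last letter is 'f' add be- … -ob around the stem.
So weteggiwt → weteggiwtim.

weteggiwtim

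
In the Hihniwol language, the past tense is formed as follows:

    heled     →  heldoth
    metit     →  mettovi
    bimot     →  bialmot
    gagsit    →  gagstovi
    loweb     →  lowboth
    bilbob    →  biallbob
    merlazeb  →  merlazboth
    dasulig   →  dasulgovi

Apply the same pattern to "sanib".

gagsit and bimot both end in -t yet inflect differently (gagstovi, bialmot), so the final letter is not what conditions the rule; the last vowel is.
"sanib" has last vowel 'i'. The stems whose last vowel is 'i' (dasulig → dasulgovi, gagsit → gagstovi, metit → mettovi) delete the last vowel and add -ovi.
So sanib → sanbovi.

sanbovi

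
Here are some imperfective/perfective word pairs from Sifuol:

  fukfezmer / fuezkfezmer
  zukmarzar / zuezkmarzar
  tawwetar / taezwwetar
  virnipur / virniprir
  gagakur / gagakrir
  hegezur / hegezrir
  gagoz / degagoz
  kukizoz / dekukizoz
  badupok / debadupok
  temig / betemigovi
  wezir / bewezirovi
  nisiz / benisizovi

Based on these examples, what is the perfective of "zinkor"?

fukfezmer and virnipur both end in -r yet inflect differently (fuezkfezmer, virniprir), so the final letter is not what conditions the rule; the last vowel is.
"zinkor" has last vowel 'o'. The stems whose last vowel is 'o' (gagoz → degagoz, kukizoz → dekukizoz, badupok → debadupok) add the prefix de-.
The other patterns: stems whose last vowel is 'a' or 'e' insert -ez- after the first vowel; stems whose last vowel is 'u' delete the last vowel and add -ir; stems whose last vowel is 'i' add be- … -ovi around the stem.
So zinkor → dezinkor.

dezinkor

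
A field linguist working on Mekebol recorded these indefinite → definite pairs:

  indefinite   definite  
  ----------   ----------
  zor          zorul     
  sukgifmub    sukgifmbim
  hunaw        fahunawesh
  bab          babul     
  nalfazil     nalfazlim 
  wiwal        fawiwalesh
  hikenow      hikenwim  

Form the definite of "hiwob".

"hiwob" has 2 vowels. The stems with 2 vowels (wiwal → fawiwalesh, hunaw → fahunawesh) add fa- … -esh around the stem.
The other patterns: stems with 1 vowel add -ul; stems with 3 vowels delete the last vowel and add -im.
So hiwob → fahiwobesh.

fahiwobesh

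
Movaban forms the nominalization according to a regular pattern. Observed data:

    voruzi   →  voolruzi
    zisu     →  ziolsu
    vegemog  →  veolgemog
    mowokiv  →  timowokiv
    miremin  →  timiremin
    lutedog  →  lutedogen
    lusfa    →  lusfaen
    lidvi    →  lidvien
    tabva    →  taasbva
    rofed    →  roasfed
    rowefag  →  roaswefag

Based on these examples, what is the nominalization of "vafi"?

vaolfi

vegemog and lutedog both end in -g yet inflect differently (veolgemog, lutedogen), so the final letter is not what conditions the rule; the first letter is.
"vafi" begins with v-. The stems beginning with v- (voruzi → voolruzi, vegemog → veolgemog) insert -ol- after the first vowel.
The other patterns: stems beginning with m- add the prefix ti-; stems beginning with l- add -en; stems beginning with r- or t- insert -as- after the first vowel.
So vafi → vaolfi.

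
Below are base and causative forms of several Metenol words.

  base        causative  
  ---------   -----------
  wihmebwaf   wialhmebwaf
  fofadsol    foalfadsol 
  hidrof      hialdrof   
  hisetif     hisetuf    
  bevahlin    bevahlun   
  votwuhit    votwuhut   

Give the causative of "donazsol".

hisetif and hidrof both end in -f yet inflect differently (hisetuf, hialdrof), so the final letter is not what conditions the rule; the last vowel is.
"donazsol" has last vowel 'o'. The stems whose last vowel is 'o' (fofadsol → foalfadsol, hidrof → hialdrof) insert -al- after the first vowel.
So donazsol → doalnazsol.

doalnazsol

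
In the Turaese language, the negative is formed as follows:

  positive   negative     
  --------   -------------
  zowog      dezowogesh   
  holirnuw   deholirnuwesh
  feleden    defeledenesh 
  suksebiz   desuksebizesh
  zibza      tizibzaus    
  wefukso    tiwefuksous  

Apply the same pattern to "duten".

zowog and wefukso both have last vowel 'o' yet inflect differently (dezowogesh, tiwefuksous), so the last vowel is not what conditions the rule; whether the stem ends in a vowel or a consonant is.
"duten" ends in a consonant. The stems ending in a consonant (zowog → dezowogesh, holirnuw → deholirnuwesh, feleden → defeledenesh) add de- … -esh around the stem.
So duten → dedutenesh.

dedutenesh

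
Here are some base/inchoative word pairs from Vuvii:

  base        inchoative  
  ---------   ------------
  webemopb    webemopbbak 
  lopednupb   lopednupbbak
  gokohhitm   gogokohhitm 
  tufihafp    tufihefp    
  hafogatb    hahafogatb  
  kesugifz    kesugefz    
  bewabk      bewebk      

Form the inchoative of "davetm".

"davetm" has second-to-last letter 't'. The stems whose second-to-last letter is 't' (gokohhitm → gogokohhitm, hafogatb → hahafogatb) repeat the first consonant+vowel as a prefix.
The other patterns: stems whose second-to-last letter is 'p' double the final consonant and add -ak; stems whose second-to-last letter is 'b' or 'f' change the last vowel to 'e'.
So davetm → dadavetm.

dadavetm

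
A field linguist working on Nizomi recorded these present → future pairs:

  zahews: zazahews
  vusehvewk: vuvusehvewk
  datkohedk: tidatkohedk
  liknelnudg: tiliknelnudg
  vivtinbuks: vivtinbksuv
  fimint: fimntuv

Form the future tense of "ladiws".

laladiws

vusehvewk and datkohedk both end in -k yet inflect differently (vuvusehvewk, tidatkohedk), so the final letter is not what conditions the rule; the second-to-last letter is.
"ladiws" has second-to-last letter 'w'. The stems whose second-to-last letter is 'w' (zahews → zazahews, vusehvewk → vuvusehvewk) repeat the first consonant+vowel as a prefix.
So ladiws → laladiws.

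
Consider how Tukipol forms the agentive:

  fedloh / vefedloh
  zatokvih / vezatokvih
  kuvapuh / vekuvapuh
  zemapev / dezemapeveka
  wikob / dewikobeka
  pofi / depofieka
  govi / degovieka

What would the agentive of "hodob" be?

dehodobeka

fedloh and wikob both have last vowel 'o' yet inflect differently (vefedloh, dewikobeka), so the last vowel is not what conditions the rule; the final letter is.
"hodob" ends in -b. The one such stem in the data (wikob → dewikobeka) adds de- … -eka around the stem, so the same rule applies.
The other pattern: stems ending in -h add the prefix ve-.
So hodob → dehodobeka.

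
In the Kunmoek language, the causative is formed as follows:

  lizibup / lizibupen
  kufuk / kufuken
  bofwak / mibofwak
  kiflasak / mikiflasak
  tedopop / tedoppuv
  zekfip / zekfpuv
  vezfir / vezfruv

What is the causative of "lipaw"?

milipaw

kufuk and bofwak both end in -k yet inflect differently (kufuken, mibofwak), so the final letter is not what conditions the rule; the last vowel is.
"lipaw" has last vowel 'a'. The stems whose last vowel is 'a' (bofwak → mibofwak, kiflasak → mikiflasak) add the prefix mi-.
The other patterns: stems whose last vowel is 'u' add -en; stems whose last vowel is 'i' or 'o' delete the last vowel and add -uv.
So lipaw → milipaw.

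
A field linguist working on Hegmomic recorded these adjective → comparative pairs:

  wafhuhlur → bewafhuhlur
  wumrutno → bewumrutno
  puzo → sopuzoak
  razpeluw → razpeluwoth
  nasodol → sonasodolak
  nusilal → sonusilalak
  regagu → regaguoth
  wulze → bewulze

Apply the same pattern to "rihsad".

rihsadoth

"rihsad" begins with r-. The stems beginning with r- (razpeluw → razpeluwoth, regagu → regaguoth) add -oth.
The other patterns: stems beginning with w- add the prefix be-; stems beginning with n- or p- add so- … -ak around the stem.
So rihsad → rihsadoth.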